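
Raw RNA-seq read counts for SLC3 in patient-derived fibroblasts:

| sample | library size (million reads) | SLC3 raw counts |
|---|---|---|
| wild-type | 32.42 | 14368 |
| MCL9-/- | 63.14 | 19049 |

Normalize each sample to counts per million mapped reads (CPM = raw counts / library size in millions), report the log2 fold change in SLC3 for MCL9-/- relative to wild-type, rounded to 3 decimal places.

-0.555

CPM(wild-type) = 14368 / 32.42 = 443.1832
CPM(MCL9-/-) = 19049 / 63.14 = 301.6946
Fold change = 301.6946 / 443.1832 = 0.68074
log2(0.68074) = -0.5548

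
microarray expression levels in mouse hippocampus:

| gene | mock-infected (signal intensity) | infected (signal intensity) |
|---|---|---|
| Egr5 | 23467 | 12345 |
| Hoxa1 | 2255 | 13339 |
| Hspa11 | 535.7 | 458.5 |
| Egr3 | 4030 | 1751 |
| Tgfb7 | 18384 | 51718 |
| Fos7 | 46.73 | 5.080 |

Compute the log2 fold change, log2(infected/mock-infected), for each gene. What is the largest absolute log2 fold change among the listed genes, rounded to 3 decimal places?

3.201

log2(12345/23467) = -0.927  (Egr5)
log2(13339/2255) = 2.564  (Hoxa1)
log2(458.5/535.7) = -0.225  (Hspa11)
log2(1751/4030) = -1.203  (Egr3)
log2(51718/18384) = 1.492  (Tgfb7)
log2(5.080/46.73) = -3.201  (Fos7)
The largest magnitude belongs to Fos7.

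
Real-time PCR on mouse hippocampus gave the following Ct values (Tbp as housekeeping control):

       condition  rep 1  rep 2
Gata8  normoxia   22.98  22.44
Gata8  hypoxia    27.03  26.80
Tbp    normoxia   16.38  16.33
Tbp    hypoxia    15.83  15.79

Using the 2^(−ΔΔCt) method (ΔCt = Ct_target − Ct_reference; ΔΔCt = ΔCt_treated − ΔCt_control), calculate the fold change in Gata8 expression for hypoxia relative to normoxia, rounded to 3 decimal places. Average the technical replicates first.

Mean Ct: Gata8 normoxia 22.710; Gata8 hypoxia 26.915; Tbp normoxia 16.355; Tbp hypoxia 15.810
ΔCt(normoxia) = 22.710 − 16.355 = 6.355
ΔCt(hypoxia) = 26.915 − 15.810 = 11.105
ΔΔCt = 11.105 − 6.355 = 4.750
Fold change = 2^(−4.750) = 0.0372

0.037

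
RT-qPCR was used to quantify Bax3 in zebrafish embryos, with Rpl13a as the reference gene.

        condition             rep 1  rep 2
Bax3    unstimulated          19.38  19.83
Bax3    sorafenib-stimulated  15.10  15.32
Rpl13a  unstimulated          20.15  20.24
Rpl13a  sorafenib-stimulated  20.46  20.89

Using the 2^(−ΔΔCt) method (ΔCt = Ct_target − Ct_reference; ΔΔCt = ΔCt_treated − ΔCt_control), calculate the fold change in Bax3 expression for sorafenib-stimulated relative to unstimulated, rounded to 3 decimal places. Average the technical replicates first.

29.344

Mean Ct: Bax3 unstimulated 19.605; Bax3 sorafenib-stimulated 15.210; Rpl13a unstimulated 20.195; Rpl13a sorafenib-stimulated 20.675
ΔCt(unstimulated) = 19.605 − 20.195 = -0.590
ΔCt(sorafenib-stimulated) = 15.210 − 20.675 = -5.465
ΔΔCt = -5.465 − (-0.590) = -4.875
Fold change = 2^(−(-4.875)) = 2^4.875 = 29.3441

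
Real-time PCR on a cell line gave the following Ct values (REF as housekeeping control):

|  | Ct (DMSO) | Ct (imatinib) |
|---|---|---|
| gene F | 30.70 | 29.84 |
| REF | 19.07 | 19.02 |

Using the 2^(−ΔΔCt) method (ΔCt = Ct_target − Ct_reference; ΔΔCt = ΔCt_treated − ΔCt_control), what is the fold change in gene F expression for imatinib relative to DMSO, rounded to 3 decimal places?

1.753

ΔCt(DMSO) = 30.700 − 19.070 = 11.630
ΔCt(imatinib) = 29.840 − 19.020 = 10.820
ΔΔCt = 10.820 − 11.630 = -0.810
Fold change = 2^(−(-0.810)) = 2^0.810 = 1.7532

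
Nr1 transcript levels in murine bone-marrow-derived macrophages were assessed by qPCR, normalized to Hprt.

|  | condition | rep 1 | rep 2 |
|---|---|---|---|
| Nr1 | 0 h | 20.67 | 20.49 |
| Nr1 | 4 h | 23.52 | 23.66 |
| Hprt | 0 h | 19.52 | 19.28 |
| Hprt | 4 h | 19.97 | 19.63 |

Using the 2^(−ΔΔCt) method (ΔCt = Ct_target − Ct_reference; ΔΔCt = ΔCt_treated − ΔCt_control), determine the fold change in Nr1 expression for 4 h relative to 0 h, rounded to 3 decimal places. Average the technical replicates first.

0.164

Mean Ct: Nr1 0 h 20.580; Nr1 4 h 23.590; Hprt 0 h 19.400; Hprt 4 h 19.800
ΔCt(0 h) = 20.580 − 19.400 = 1.180
ΔCt(4 h) = 23.590 − 19.800 = 3.790
ΔΔCt = 3.790 − 1.180 = 2.610
Fold change = 2^(−2.610) = 0.1638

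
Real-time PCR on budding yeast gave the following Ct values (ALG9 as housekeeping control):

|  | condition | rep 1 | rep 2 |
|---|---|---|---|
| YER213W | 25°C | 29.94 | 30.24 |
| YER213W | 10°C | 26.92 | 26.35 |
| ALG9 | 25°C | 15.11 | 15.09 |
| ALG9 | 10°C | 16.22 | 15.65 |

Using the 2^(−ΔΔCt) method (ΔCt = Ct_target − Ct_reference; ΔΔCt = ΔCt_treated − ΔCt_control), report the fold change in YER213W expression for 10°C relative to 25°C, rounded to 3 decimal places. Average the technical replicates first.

Mean Ct: YER213W 25°C 30.090; YER213W 10°C 26.635; ALG9 25°C 15.100; ALG9 10°C 15.935
ΔCt(25°C) = 30.090 − 15.100 = 14.990
ΔCt(10°C) = 26.635 − 15.935 = 10.700
ΔΔCt = 10.700 − 14.990 = -4.290
Fold change = 2^(−(-4.290)) = 2^4.290 = 19.5622

19.562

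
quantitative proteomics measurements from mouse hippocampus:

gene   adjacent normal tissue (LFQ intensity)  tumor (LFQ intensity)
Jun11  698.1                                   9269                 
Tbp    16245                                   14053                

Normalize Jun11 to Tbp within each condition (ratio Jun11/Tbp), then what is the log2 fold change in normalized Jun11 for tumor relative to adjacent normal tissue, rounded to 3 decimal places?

3.940

Jun11/Tbp (adjacent normal tissue) = 698.1 / 16245 = 0.042973
Jun11/Tbp (tumor) = 9269 / 14053 = 0.65957
Fold change = 0.65957 / 0.042973 = 15.3485
log2(15.3485) = 3.9400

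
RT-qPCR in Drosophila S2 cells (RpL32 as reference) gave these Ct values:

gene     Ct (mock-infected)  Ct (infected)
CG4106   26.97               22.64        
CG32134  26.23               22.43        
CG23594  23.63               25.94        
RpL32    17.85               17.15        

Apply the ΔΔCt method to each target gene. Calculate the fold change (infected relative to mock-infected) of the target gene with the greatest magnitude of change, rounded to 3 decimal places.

12.381

CG4106: ΔΔCt = (22.64−17.15) − (26.97−17.85) = 5.49 − 9.12 = -3.63; fold change = 2^3.63 = 12.381
CG32134: ΔΔCt = (22.43−17.15) − (26.23−17.85) = 5.28 − 8.38 = -3.10; fold change = 2^3.10 = 8.574
CG23594: ΔΔCt = (25.94−17.15) − (23.63−17.85) = 8.79 − 5.78 = 3.01; fold change = 2^-3.01 = 0.124
CG4106 has the largest |ΔΔCt| = 3.63.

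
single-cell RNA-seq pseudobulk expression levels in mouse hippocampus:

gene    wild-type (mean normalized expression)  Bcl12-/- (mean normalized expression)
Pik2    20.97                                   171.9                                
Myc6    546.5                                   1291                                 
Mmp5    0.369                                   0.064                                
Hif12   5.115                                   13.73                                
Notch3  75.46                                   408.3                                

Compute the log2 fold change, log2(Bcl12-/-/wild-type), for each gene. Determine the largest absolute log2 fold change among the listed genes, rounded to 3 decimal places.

log2(171.9/20.97) = 3.035  (Pik2)
log2(1291/546.5) = 1.240  (Myc6)
log2(0.064/0.369) = -2.527  (Mmp5)
log2(13.73/5.115) = 1.425  (Hif12)
log2(408.3/75.46) = 2.436  (Notch3)
The largest magnitude belongs to Pik2.

3.035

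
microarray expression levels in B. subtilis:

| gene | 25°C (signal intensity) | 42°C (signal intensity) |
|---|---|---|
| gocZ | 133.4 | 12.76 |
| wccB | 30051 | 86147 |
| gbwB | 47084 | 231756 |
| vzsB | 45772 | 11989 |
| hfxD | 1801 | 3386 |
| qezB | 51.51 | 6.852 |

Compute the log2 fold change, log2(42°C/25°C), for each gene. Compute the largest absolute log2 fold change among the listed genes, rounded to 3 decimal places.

log2(12.76/133.4) = -3.386  (gocZ)
log2(86147/30051) = 1.519  (wccB)
log2(231756/47084) = 2.299  (gbwB)
log2(11989/45772) = -1.933  (vzsB)
log2(3386/1801) = 0.911  (hfxD)
log2(6.852/51.51) = -2.910  (qezB)
The largest magnitude belongs to gocZ.

3.386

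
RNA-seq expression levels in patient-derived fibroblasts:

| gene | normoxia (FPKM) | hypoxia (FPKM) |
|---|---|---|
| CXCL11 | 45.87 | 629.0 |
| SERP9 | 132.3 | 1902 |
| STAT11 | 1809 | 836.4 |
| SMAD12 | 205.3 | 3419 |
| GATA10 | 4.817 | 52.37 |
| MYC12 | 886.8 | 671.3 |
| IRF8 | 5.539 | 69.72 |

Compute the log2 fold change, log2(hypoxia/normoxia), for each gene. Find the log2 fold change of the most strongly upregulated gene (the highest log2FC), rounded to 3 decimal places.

4.058

log2(629.0/45.87) = 3.777  (CXCL11)
log2(1902/132.3) = 3.846  (SERP9)
log2(836.4/1809) = -1.113  (STAT11)
log2(3419/205.3) = 4.058  (SMAD12)
log2(52.37/4.817) = 3.443  (GATA10)
log2(671.3/886.8) = -0.402  (MYC12)
log2(69.72/5.539) = 3.654  (IRF8)
SMAD12 is most strongly upregulated.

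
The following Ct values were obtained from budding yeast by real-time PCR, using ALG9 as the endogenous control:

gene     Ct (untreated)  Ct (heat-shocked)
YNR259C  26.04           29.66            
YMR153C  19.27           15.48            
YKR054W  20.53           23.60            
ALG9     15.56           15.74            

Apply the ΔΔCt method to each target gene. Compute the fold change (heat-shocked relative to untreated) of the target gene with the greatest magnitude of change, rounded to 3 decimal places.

15.671

YNR259C: ΔΔCt = (29.66−15.74) − (26.04−15.56) = 13.92 − 10.48 = 3.44; fold change = 2^-3.44 = 0.092
YMR153C: ΔΔCt = (15.48−15.74) − (19.27−15.56) = -0.26 − 3.71 = -3.97; fold change = 2^3.97 = 15.671
YKR054W: ΔΔCt = (23.60−15.74) − (20.53−15.56) = 7.86 − 4.97 = 2.89; fold change = 2^-2.89 = 0.135
YMR153C has the largest |ΔΔCt| = 3.97.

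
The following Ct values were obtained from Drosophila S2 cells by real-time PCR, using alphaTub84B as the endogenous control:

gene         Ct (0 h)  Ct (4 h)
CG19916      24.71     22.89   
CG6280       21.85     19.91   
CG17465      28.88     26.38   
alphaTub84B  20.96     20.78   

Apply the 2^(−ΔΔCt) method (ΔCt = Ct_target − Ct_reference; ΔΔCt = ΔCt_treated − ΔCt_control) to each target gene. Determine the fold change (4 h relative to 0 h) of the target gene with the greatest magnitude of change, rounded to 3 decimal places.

4.993

CG19916: ΔΔCt = (22.89−20.78) − (24.71−20.96) = 2.11 − 3.75 = -1.64; fold change = 2^1.64 = 3.117
CG6280: ΔΔCt = (19.91−20.78) − (21.85−20.96) = -0.87 − 0.89 = -1.76; fold change = 2^1.76 = 3.387
CG17465: ΔΔCt = (26.38−20.78) − (28.88−20.96) = 5.60 − 7.92 = -2.32; fold change = 2^2.32 = 4.993
CG17465 has the largest |ΔΔCt| = 2.32.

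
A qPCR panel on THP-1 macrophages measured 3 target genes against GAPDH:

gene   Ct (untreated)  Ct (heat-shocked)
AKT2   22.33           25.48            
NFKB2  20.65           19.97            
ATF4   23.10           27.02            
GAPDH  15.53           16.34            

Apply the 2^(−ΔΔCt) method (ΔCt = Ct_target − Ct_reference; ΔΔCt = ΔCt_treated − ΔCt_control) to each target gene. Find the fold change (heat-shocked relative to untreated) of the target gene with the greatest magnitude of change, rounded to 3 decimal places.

AKT2: ΔΔCt = (25.48−16.34) − (22.33−15.53) = 9.14 − 6.80 = 2.34; fold change = 2^-2.34 = 0.198
NFKB2: ΔΔCt = (19.97−16.34) − (20.65−15.53) = 3.63 − 5.12 = -1.49; fold change = 2^1.49 = 2.809
ATF4: ΔΔCt = (27.02−16.34) − (23.10−15.53) = 10.68 − 7.57 = 3.11; fold change = 2^-3.11 = 0.116
ATF4 has the largest |ΔΔCt| = 3.11.

0.116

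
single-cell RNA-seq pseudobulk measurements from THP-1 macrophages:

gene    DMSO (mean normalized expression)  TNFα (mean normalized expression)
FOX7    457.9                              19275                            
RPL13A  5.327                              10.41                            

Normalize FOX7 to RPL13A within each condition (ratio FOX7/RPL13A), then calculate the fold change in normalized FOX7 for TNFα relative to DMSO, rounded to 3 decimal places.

FOX7/RPL13A (DMSO) = 457.9 / 5.327 = 85.958
FOX7/RPL13A (TNFα) = 19275 / 10.41 = 1851.6
Fold change = 1851.6 / 85.958 = 21.5405

21.540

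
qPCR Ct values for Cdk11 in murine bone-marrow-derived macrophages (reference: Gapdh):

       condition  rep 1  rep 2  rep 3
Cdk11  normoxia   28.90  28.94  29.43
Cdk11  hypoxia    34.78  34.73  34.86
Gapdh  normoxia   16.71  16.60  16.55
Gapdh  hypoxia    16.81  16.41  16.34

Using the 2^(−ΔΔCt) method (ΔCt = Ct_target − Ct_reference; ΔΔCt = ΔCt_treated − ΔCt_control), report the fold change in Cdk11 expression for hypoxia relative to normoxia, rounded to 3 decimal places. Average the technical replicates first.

Mean Ct: Cdk11 normoxia 29.090; Cdk11 hypoxia 34.790; Gapdh normoxia 16.620; Gapdh hypoxia 16.520
ΔCt(normoxia) = 29.090 − 16.620 = 12.470
ΔCt(hypoxia) = 34.790 − 16.520 = 18.270
ΔΔCt = 18.270 − 12.470 = 5.800
Fold change = 2^(−5.800) = 0.0179

0.018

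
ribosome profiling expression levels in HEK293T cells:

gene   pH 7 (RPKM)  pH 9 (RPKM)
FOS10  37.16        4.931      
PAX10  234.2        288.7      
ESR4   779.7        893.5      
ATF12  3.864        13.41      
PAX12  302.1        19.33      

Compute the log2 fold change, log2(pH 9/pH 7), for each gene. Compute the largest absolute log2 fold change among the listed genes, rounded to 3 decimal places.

log2(4.931/37.16) = -2.914  (FOS10)
log2(288.7/234.2) = 0.302  (PAX10)
log2(893.5/779.7) = 0.197  (ESR4)
log2(13.41/3.864) = 1.795  (ATF12)
log2(19.33/302.1) = -3.966  (PAX12)
The largest magnitude belongs to PAX12.

3.966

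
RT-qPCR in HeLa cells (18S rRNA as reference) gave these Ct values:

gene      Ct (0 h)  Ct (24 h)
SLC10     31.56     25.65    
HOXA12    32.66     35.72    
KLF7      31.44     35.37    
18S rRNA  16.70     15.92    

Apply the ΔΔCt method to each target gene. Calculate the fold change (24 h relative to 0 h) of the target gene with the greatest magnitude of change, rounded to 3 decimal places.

35.017

SLC10: ΔΔCt = (25.65−15.92) − (31.56−16.70) = 9.73 − 14.86 = -5.13; fold change = 2^5.13 = 35.017
HOXA12: ΔΔCt = (35.72−15.92) − (32.66−16.70) = 19.80 − 15.96 = 3.84; fold change = 2^-3.84 = 0.070
KLF7: ΔΔCt = (35.37−15.92) − (31.44−16.70) = 19.45 − 14.74 = 4.71; fold change = 2^-4.71 = 0.038
SLC10 has the largest |ΔΔCt| = 5.13.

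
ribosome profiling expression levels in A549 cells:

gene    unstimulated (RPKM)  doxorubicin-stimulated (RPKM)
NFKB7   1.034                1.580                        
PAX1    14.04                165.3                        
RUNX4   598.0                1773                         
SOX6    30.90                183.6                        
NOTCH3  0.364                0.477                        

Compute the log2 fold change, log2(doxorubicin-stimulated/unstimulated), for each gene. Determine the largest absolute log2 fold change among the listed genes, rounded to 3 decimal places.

3.557

log2(1.580/1.034) = 0.612  (NFKB7)
log2(165.3/14.04) = 3.557  (PAX1)
log2(1773/598.0) = 1.568  (RUNX4)
log2(183.6/30.90) = 2.571  (SOX6)
log2(0.477/0.364) = 0.390  (NOTCH3)
The largest magnitude belongs to PAX1.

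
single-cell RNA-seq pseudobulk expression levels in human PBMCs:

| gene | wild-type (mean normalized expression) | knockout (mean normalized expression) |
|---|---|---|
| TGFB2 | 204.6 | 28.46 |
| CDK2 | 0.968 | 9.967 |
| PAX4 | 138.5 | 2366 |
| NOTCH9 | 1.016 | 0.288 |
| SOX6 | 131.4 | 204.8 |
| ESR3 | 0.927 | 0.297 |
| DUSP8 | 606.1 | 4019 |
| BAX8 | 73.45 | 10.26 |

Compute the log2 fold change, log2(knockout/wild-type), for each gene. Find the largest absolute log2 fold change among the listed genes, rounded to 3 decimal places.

log2(28.46/204.6) = -2.846  (TGFB2)
log2(9.967/0.968) = 3.364  (CDK2)
log2(2366/138.5) = 4.094  (PAX4)
log2(0.288/1.016) = -1.819  (NOTCH9)
log2(204.8/131.4) = 0.640  (SOX6)
log2(0.297/0.927) = -1.642  (ESR3)
log2(4019/606.1) = 2.729  (DUSP8)
log2(10.26/73.45) = -2.840  (BAX8)
The largest magnitude belongs to PAX4.

4.094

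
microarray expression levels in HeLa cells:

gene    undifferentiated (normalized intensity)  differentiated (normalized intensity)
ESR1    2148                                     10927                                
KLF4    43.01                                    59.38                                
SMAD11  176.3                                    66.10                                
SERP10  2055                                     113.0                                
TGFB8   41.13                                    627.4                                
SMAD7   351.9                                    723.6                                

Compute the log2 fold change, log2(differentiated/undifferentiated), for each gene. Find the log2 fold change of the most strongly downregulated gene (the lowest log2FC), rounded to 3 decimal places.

-4.185

log2(10927/2148) = 2.347  (ESR1)
log2(59.38/43.01) = 0.465  (KLF4)
log2(66.10/176.3) = -1.415  (SMAD11)
log2(113.0/2055) = -4.185  (SERP10)
log2(627.4/41.13) = 3.931  (TGFB8)
log2(723.6/351.9) = 1.040  (SMAD7)
SERP10 is most strongly downregulated.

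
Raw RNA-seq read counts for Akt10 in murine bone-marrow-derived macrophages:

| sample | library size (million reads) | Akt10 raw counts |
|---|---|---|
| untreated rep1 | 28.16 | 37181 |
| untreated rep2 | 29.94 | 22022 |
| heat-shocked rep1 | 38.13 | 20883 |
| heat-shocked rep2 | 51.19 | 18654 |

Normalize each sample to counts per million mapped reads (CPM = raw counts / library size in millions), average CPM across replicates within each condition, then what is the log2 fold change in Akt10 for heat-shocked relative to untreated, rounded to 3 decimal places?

CPM(untreated rep1) = 37181 / 28.16 = 1320.3480
CPM(untreated rep2) = 22022 / 29.94 = 735.5377
CPM(heat-shocked rep1) = 20883 / 38.13 = 547.6790
CPM(heat-shocked rep2) = 18654 / 51.19 = 364.4071
mean CPM(untreated) = 1027.9429; mean CPM(heat-shocked) = 456.0431
Fold change = 456.0431 / 1027.9429 = 0.44365
log2(0.44365) = -1.1725

-1.173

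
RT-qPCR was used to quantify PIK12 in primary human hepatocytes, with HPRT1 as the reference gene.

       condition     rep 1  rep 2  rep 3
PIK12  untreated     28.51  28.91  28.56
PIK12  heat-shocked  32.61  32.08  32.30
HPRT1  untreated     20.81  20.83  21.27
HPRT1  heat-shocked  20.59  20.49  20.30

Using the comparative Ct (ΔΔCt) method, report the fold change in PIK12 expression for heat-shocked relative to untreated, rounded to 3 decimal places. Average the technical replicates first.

Mean Ct: PIK12 untreated 28.660; PIK12 heat-shocked 32.330; HPRT1 untreated 20.970; HPRT1 heat-shocked 20.460
ΔCt(untreated) = 28.660 − 20.970 = 7.690
ΔCt(heat-shocked) = 32.330 − 20.460 = 11.870
ΔΔCt = 11.870 − 7.690 = 4.180
Fold change = 2^(−4.180) = 0.0552

0.055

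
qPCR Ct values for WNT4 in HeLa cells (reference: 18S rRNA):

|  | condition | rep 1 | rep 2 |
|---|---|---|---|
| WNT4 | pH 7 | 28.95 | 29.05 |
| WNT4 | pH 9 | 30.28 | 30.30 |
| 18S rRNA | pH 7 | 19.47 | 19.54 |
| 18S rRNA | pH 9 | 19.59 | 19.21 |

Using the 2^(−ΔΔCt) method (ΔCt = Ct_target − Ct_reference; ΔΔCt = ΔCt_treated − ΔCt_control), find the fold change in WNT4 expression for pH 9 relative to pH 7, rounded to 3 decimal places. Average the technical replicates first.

0.380

Mean Ct: WNT4 pH 7 29.000; WNT4 pH 9 30.290; 18S rRNA pH 7 19.505; 18S rRNA pH 9 19.400
ΔCt(pH 7) = 29.000 − 19.505 = 9.495
ΔCt(pH 9) = 30.290 − 19.400 = 10.890
ΔΔCt = 10.890 − 9.495 = 1.395
Fold change = 2^(−1.395) = 0.3802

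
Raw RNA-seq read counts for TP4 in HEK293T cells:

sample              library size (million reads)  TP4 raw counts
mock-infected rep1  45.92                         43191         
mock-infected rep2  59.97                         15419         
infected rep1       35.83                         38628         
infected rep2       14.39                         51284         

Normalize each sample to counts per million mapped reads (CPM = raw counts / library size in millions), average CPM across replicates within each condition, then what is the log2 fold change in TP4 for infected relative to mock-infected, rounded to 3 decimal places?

1.954

CPM(mock-infected rep1) = 43191 / 45.92 = 940.5706
CPM(mock-infected rep2) = 15419 / 59.97 = 257.1119
CPM(infected rep1) = 38628 / 35.83 = 1078.0910
CPM(infected rep2) = 51284 / 14.39 = 3563.8638
mean CPM(mock-infected) = 598.8412; mean CPM(infected) = 2320.9774
Fold change = 2320.9774 / 598.8412 = 3.87578
log2(3.87578) = 1.9545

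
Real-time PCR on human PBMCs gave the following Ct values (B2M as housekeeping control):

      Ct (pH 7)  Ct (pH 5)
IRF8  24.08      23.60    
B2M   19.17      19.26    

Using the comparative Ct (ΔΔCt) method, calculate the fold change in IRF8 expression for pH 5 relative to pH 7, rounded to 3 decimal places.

ΔCt(pH 7) = 24.080 − 19.170 = 4.910
ΔCt(pH 5) = 23.600 − 19.260 = 4.340
ΔΔCt = 4.340 − 4.910 = -0.570
Fold change = 2^(−(-0.570)) = 2^0.570 = 1.4845

1.485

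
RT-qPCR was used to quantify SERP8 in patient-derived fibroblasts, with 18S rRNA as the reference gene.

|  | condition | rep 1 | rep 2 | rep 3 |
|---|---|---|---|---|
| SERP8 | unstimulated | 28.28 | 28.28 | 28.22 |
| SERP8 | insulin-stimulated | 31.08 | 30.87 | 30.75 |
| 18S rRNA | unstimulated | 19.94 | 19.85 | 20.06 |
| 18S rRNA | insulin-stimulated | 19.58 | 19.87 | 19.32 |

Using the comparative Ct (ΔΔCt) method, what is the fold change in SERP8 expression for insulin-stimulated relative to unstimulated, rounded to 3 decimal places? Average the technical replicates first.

Mean Ct: SERP8 unstimulated 28.260; SERP8 insulin-stimulated 30.900; 18S rRNA unstimulated 19.950; 18S rRNA insulin-stimulated 19.590
ΔCt(unstimulated) = 28.260 − 19.950 = 8.310
ΔCt(insulin-stimulated) = 30.900 − 19.590 = 11.310
ΔΔCt = 11.310 − 8.310 = 3.000
Fold change = 2^(−3.000) = 0.1250

0.125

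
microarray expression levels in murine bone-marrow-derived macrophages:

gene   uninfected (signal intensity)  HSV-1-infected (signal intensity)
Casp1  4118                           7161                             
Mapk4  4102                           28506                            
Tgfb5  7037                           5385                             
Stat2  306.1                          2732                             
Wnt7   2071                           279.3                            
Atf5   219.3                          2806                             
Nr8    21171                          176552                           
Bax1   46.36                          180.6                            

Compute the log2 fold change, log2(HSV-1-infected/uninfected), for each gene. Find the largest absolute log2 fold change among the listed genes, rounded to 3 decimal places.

log2(7161/4118) = 0.798  (Casp1)
log2(28506/4102) = 2.797  (Mapk4)
log2(5385/7037) = -0.386  (Tgfb5)
log2(2732/306.1) = 3.158  (Stat2)
log2(279.3/2071) = -2.890  (Wnt7)
log2(2806/219.3) = 3.678  (Atf5)
log2(176552/21171) = 3.060  (Nr8)
log2(180.6/46.36) = 1.962  (Bax1)
The largest magnitude belongs to Atf5.

3.678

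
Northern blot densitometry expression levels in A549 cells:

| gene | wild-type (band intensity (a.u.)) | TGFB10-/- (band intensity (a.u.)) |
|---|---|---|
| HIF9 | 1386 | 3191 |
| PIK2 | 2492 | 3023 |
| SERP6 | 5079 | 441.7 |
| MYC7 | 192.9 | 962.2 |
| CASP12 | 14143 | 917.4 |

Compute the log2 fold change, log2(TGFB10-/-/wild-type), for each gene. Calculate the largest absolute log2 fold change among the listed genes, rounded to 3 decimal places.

log2(3191/1386) = 1.203  (HIF9)
log2(3023/2492) = 0.279  (PIK2)
log2(441.7/5079) = -3.523  (SERP6)
log2(962.2/192.9) = 2.318  (MYC7)
log2(917.4/14143) = -3.946  (CASP12)
The largest magnitude belongs to CASP12.

3.946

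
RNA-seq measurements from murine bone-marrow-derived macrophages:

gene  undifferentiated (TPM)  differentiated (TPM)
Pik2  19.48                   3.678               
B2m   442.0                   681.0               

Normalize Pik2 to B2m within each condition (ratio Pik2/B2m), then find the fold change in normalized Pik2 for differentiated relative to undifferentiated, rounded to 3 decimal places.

0.123

Pik2/B2m (undifferentiated) = 19.48 / 442.0 = 0.044072
Pik2/B2m (differentiated) = 3.678 / 681.0 = 0.0054009
Fold change = 0.0054009 / 0.044072 = 0.1225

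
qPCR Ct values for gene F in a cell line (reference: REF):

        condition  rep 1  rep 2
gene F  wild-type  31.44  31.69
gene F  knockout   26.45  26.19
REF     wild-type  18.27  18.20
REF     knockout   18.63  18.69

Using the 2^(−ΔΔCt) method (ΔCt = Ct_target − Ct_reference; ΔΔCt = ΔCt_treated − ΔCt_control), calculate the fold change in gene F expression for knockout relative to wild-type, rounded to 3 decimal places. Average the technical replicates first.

Mean Ct: gene F wild-type 31.565; gene F knockout 26.320; REF wild-type 18.235; REF knockout 18.660
ΔCt(wild-type) = 31.565 − 18.235 = 13.330
ΔCt(knockout) = 26.320 − 18.660 = 7.660
ΔΔCt = 7.660 − 13.330 = -5.670
Fold change = 2^(−(-5.670)) = 2^5.670 = 50.9143

50.914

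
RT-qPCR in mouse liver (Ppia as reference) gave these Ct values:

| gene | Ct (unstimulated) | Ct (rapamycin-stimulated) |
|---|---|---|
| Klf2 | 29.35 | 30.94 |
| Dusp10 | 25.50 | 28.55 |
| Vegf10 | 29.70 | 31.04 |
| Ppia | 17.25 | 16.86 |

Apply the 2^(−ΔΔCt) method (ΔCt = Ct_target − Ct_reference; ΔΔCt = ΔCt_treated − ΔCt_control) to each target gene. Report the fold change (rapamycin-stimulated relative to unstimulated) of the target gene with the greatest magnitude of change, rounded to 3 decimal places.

0.092

Klf2: ΔΔCt = (30.94−16.86) − (29.35−17.25) = 14.08 − 12.10 = 1.98; fold change = 2^-1.98 = 0.253
Dusp10: ΔΔCt = (28.55−16.86) − (25.50−17.25) = 11.69 − 8.25 = 3.44; fold change = 2^-3.44 = 0.092
Vegf10: ΔΔCt = (31.04−16.86) − (29.70−17.25) = 14.18 − 12.45 = 1.73; fold change = 2^-1.73 = 0.301
Dusp10 has the largest |ΔΔCt| = 3.44.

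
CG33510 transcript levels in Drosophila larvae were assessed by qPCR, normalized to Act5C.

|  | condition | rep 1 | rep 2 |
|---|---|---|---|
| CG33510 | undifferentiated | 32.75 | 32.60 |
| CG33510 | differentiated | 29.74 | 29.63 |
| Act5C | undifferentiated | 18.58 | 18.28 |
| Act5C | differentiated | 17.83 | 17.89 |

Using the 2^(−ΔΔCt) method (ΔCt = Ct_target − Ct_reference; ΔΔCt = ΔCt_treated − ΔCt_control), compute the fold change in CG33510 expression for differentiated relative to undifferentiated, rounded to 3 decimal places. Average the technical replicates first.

Mean Ct: CG33510 undifferentiated 32.675; CG33510 differentiated 29.685; Act5C undifferentiated 18.430; Act5C differentiated 17.860
ΔCt(undifferentiated) = 32.675 − 18.430 = 14.245
ΔCt(differentiated) = 29.685 − 17.860 = 11.825
ΔΔCt = 11.825 − 14.245 = -2.420
Fold change = 2^(−(-2.420)) = 2^2.420 = 5.3517

5.352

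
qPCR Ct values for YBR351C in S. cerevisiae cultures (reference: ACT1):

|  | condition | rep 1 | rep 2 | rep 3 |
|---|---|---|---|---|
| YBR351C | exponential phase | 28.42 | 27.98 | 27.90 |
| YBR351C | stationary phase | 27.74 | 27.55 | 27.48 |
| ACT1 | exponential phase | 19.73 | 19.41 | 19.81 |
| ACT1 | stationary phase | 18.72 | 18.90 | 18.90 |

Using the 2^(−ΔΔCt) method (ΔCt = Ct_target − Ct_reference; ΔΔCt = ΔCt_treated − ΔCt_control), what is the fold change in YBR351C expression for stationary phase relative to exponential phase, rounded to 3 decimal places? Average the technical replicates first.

Mean Ct: YBR351C exponential phase 28.100; YBR351C stationary phase 27.590; ACT1 exponential phase 19.650; ACT1 stationary phase 18.840
ΔCt(exponential phase) = 28.100 − 19.650 = 8.450
ΔCt(stationary phase) = 27.590 − 18.840 = 8.750
ΔΔCt = 8.750 − 8.450 = 0.300
Fold change = 2^(−0.300) = 0.8123

0.812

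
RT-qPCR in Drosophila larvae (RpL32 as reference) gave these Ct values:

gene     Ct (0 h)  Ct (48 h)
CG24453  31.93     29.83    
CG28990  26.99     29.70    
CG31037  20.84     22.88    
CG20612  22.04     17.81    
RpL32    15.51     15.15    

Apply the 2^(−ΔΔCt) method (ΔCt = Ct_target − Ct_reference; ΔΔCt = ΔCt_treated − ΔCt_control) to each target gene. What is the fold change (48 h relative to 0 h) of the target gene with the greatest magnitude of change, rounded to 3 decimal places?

14.621

CG24453: ΔΔCt = (29.83−15.15) − (31.93−15.51) = 14.68 − 16.42 = -1.74; fold change = 2^1.74 = 3.340
CG28990: ΔΔCt = (29.70−15.15) − (26.99−15.51) = 14.55 − 11.48 = 3.07; fold change = 2^-3.07 = 0.119
CG31037: ΔΔCt = (22.88−15.15) − (20.84−15.51) = 7.73 − 5.33 = 2.40; fold change = 2^-2.40 = 0.189
CG20612: ΔΔCt = (17.81−15.15) − (22.04−15.51) = 2.66 − 6.53 = -3.87; fold change = 2^3.87 = 14.621
CG20612 has the largest |ΔΔCt| = 3.87.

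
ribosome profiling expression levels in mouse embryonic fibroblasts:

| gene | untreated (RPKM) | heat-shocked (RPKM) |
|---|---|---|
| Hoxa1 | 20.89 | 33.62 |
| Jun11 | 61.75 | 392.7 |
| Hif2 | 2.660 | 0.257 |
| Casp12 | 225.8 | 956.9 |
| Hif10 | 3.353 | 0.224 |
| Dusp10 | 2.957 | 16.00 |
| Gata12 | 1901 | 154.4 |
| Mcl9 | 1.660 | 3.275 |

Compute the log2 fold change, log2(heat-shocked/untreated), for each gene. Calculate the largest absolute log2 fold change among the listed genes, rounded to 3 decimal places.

log2(33.62/20.89) = 0.687  (Hoxa1)
log2(392.7/61.75) = 2.669  (Jun11)
log2(0.257/2.660) = -3.372  (Hif2)
log2(956.9/225.8) = 2.083  (Casp12)
log2(0.224/3.353) = -3.904  (Hif10)
log2(16.00/2.957) = 2.436  (Dusp10)
log2(154.4/1901) = -3.622  (Gata12)
log2(3.275/1.660) = 0.980  (Mcl9)
The largest magnitude belongs to Hif10.

3.904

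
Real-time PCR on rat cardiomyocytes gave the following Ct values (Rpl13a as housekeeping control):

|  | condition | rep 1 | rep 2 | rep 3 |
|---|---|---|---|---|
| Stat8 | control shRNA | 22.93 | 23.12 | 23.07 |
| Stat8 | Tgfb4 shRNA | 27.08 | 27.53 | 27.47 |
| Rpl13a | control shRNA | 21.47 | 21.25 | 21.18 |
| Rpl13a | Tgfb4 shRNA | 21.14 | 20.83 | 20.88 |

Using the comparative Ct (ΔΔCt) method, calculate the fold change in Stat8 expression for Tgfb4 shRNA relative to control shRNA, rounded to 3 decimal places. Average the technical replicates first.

Mean Ct: Stat8 control shRNA 23.040; Stat8 Tgfb4 shRNA 27.360; Rpl13a control shRNA 21.300; Rpl13a Tgfb4 shRNA 20.950
ΔCt(control shRNA) = 23.040 − 21.300 = 1.740
ΔCt(Tgfb4 shRNA) = 27.360 − 20.950 = 6.410
ΔΔCt = 6.410 − 1.740 = 4.670
Fold change = 2^(−4.670) = 0.0393

0.039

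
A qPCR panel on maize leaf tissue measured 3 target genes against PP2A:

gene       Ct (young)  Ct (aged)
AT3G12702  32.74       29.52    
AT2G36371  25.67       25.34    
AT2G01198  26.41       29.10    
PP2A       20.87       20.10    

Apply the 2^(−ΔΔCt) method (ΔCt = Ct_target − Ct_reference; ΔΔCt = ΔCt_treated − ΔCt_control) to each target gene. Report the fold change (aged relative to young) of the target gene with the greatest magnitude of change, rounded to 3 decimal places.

AT3G12702: ΔΔCt = (29.52−20.10) − (32.74−20.87) = 9.42 − 11.87 = -2.45; fold change = 2^2.45 = 5.464
AT2G36371: ΔΔCt = (25.34−20.10) − (25.67−20.87) = 5.24 − 4.80 = 0.44; fold change = 2^-0.44 = 0.737
AT2G01198: ΔΔCt = (29.10−20.10) − (26.41−20.87) = 9.00 − 5.54 = 3.46; fold change = 2^-3.46 = 0.091
AT2G01198 has the largest |ΔΔCt| = 3.46.

0.091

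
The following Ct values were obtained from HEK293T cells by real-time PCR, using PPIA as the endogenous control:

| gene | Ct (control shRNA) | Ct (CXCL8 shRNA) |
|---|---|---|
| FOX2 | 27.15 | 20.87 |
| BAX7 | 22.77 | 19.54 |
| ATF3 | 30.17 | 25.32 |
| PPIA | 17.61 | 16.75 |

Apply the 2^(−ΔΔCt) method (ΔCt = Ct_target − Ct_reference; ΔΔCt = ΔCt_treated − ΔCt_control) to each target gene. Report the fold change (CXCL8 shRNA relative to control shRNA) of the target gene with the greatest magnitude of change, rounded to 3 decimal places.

FOX2: ΔΔCt = (20.87−16.75) − (27.15−17.61) = 4.12 − 9.54 = -5.42; fold change = 2^5.42 = 42.814
BAX7: ΔΔCt = (19.54−16.75) − (22.77−17.61) = 2.79 − 5.16 = -2.37; fold change = 2^2.37 = 5.169
ATF3: ΔΔCt = (25.32−16.75) − (30.17−17.61) = 8.57 − 12.56 = -3.99; fold change = 2^3.99 = 15.889
FOX2 has the largest |ΔΔCt| = 5.42.

42.814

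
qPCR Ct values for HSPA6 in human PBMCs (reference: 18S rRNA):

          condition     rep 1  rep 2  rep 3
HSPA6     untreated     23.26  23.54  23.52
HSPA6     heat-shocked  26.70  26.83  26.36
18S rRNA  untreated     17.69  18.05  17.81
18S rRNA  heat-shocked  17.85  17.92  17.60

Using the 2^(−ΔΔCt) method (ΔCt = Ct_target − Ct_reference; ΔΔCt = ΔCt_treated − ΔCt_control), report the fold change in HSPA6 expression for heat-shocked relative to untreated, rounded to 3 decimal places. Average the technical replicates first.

Mean Ct: HSPA6 untreated 23.440; HSPA6 heat-shocked 26.630; 18S rRNA untreated 17.850; 18S rRNA heat-shocked 17.790
ΔCt(untreated) = 23.440 − 17.850 = 5.590
ΔCt(heat-shocked) = 26.630 − 17.790 = 8.840
ΔΔCt = 8.840 − 5.590 = 3.250
Fold change = 2^(−3.250) = 0.1051

0.105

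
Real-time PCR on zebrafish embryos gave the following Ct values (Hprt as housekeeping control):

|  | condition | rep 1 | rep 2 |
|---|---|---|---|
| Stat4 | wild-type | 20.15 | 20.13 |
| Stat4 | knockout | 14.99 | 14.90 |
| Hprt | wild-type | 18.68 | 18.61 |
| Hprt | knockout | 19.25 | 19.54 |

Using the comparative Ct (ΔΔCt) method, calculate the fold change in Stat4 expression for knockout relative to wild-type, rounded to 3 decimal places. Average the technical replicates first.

Mean Ct: Stat4 wild-type 20.140; Stat4 knockout 14.945; Hprt wild-type 18.645; Hprt knockout 19.395
ΔCt(wild-type) = 20.140 − 18.645 = 1.495
ΔCt(knockout) = 14.945 − 19.395 = -4.450
ΔΔCt = -4.450 − 1.495 = -5.945
Fold change = 2^(−(-5.945)) = 2^5.945 = 61.6060

61.606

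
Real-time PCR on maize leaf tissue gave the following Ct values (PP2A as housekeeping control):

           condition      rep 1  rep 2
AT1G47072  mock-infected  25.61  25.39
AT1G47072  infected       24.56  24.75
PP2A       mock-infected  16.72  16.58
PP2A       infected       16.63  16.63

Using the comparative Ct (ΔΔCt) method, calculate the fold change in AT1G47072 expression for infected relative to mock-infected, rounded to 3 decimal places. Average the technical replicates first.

Mean Ct: AT1G47072 mock-infected 25.500; AT1G47072 infected 24.655; PP2A mock-infected 16.650; PP2A infected 16.630
ΔCt(mock-infected) = 25.500 − 16.650 = 8.850
ΔCt(infected) = 24.655 − 16.630 = 8.025
ΔΔCt = 8.025 − 8.850 = -0.825
Fold change = 2^(−(-0.825)) = 2^0.825 = 1.7715

1.772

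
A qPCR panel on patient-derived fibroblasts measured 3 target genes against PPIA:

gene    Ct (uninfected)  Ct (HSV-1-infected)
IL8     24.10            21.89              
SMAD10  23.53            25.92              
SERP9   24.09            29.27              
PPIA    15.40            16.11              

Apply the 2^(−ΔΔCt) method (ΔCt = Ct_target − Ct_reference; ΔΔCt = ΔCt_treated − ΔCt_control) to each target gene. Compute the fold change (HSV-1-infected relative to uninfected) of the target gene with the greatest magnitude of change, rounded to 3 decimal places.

0.045

IL8: ΔΔCt = (21.89−16.11) − (24.10−15.40) = 5.78 − 8.70 = -2.92; fold change = 2^2.92 = 7.568
SMAD10: ΔΔCt = (25.92−16.11) − (23.53−15.40) = 9.81 − 8.13 = 1.68; fold change = 2^-1.68 = 0.312
SERP9: ΔΔCt = (29.27−16.11) − (24.09−15.40) = 13.16 − 8.69 = 4.47; fold change = 2^-4.47 = 0.045
SERP9 has the largest |ΔΔCt| = 4.47.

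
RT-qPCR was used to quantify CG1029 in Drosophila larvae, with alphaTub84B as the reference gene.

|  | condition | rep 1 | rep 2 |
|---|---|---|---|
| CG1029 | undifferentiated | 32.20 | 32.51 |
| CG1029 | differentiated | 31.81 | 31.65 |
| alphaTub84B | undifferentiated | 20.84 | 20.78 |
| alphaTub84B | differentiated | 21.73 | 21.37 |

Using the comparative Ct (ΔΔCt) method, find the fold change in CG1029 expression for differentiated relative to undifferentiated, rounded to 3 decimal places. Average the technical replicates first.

2.576

Mean Ct: CG1029 undifferentiated 32.355; CG1029 differentiated 31.730; alphaTub84B undifferentiated 20.810; alphaTub84B differentiated 21.550
ΔCt(undifferentiated) = 32.355 − 20.810 = 11.545
ΔCt(differentiated) = 31.730 − 21.550 = 10.180
ΔΔCt = 10.180 − 11.545 = -1.365
Fold change = 2^(−(-1.365)) = 2^1.365 = 2.5758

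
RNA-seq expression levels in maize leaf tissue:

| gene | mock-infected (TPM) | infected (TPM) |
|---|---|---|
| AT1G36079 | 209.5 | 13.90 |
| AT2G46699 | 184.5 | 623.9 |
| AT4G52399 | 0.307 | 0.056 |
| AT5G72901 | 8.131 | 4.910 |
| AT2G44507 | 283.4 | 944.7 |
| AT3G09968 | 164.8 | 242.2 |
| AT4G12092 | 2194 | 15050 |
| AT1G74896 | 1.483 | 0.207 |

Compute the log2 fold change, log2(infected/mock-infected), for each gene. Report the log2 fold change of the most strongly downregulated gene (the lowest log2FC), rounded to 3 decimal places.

log2(13.90/209.5) = -3.914  (AT1G36079)
log2(623.9/184.5) = 1.758  (AT2G46699)
log2(0.056/0.307) = -2.455  (AT4G52399)
log2(4.910/8.131) = -0.728  (AT5G72901)
log2(944.7/283.4) = 1.737  (AT2G44507)
log2(242.2/164.8) = 0.555  (AT3G09968)
log2(15050/2194) = 2.778  (AT4G12092)
log2(0.207/1.483) = -2.841  (AT1G74896)
AT1G36079 is most strongly downregulated.

-3.914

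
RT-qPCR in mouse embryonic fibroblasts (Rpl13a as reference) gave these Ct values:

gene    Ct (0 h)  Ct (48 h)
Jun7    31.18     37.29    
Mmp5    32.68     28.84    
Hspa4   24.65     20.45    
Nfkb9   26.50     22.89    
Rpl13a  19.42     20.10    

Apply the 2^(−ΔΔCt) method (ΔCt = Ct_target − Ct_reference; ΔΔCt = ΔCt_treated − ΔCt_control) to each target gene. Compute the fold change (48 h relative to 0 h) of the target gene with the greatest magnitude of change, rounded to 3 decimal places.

Jun7: ΔΔCt = (37.29−20.10) − (31.18−19.42) = 17.19 − 11.76 = 5.43; fold change = 2^-5.43 = 0.023
Mmp5: ΔΔCt = (28.84−20.10) − (32.68−19.42) = 8.74 − 13.26 = -4.52; fold change = 2^4.52 = 22.943
Hspa4: ΔΔCt = (20.45−20.10) − (24.65−19.42) = 0.35 − 5.23 = -4.88; fold change = 2^4.88 = 29.446
Nfkb9: ΔΔCt = (22.89−20.10) − (26.50−19.42) = 2.79 − 7.08 = -4.29; fold change = 2^4.29 = 19.562
Jun7 has the largest |ΔΔCt| = 5.43.

0.023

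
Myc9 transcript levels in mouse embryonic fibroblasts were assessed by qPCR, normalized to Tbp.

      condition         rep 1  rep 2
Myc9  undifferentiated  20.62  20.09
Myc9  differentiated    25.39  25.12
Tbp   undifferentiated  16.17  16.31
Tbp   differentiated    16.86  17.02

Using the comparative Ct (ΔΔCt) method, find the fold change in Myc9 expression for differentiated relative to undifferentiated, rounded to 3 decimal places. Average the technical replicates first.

Mean Ct: Myc9 undifferentiated 20.355; Myc9 differentiated 25.255; Tbp undifferentiated 16.240; Tbp differentiated 16.940
ΔCt(undifferentiated) = 20.355 − 16.240 = 4.115
ΔCt(differentiated) = 25.255 − 16.940 = 8.315
ΔΔCt = 8.315 − 4.115 = 4.200
Fold change = 2^(−4.200) = 0.0544

0.054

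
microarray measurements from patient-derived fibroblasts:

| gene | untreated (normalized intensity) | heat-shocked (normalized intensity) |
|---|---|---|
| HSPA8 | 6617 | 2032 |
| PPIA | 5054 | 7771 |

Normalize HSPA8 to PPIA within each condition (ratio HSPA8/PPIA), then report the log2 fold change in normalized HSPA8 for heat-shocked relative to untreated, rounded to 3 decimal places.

HSPA8/PPIA (untreated) = 6617 / 5054 = 1.3093
HSPA8/PPIA (heat-shocked) = 2032 / 7771 = 0.26149
Fold change = 0.26149 / 1.3093 = 0.1997
log2(0.1997) = -2.3240

-2.324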